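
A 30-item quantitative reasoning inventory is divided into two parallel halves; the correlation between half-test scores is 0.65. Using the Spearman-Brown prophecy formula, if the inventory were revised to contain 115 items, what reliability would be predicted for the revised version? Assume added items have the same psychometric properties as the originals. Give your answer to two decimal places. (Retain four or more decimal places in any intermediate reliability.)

0.93

Full-test reliability from the split-half r: r_full = 2(0.65)/(1 + 0.65) = 0.7879
Then adjust to 115 items: n = 115/30 = 3.8333
r_new = n·r_full / (1 + (n − 1)·r_full) = 3.0203 / 3.2324 ≈ 0.9344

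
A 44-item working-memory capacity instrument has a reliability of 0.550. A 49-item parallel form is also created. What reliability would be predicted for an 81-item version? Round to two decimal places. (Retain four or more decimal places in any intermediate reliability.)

0.69

The 49-item form is not needed; work directly from the 44-item form with n = 81/44 = 1.8409.
r_{81} = n·r / (1 + (n − 1)·r) = 1.0125 / 1.4625 ≈ 0.6923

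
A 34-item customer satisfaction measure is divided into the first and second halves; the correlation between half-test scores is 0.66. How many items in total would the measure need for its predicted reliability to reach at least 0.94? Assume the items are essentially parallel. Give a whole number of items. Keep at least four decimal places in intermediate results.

138

r_full = 2(0.66)/(1 + 0.66) = 0.7952
Solve Spearman-Brown for n: n = 0.94(1 − 0.7952) / [0.7952(1 − 0.94)] = 4.0349
Required items = 4.0349 × 34 = 137.19, so 138 items.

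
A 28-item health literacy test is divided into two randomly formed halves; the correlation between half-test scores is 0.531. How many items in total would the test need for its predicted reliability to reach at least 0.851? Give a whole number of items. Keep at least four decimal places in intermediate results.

r_full = 2(0.531)/(1 + 0.531) = 0.6937
n = r_tgt(1 − r_full) / [r_full(1 − r_tgt)] = 0.851 × 0.3063 / (0.6937 × 0.149) ≈ 2.5218
Items = 2.5218 × 28 ≈ 70.61 → 71

71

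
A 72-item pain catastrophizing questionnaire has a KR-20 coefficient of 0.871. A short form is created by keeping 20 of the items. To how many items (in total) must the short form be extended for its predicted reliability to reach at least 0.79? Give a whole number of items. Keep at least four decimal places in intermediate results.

First, r for the 20-item form: n = 20/72 = 0.2778, so r_20 = 0.2778·0.871/(1 + (0.2778 − 1)·0.871) = 0.6523
Then solve for n' with r_old = 0.6523, r_target = 0.79: n' = 0.79(1 − 0.6523)/[0.6523(1 − 0.79)] = 2.0052
Total items = 2.0052 × 20 = 40.10, rounded up to 41.

41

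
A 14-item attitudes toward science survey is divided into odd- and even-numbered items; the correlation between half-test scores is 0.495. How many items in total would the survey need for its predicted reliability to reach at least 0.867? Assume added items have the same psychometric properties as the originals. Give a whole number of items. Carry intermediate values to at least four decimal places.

47

r_full = 2(0.495)/(1 + 0.495) = 0.6622
Solve Spearman-Brown for n: n = 0.867(1 − 0.6622) / [0.6622(1 − 0.867)] = 3.3254
Items = 3.3254 × 14 ≈ 46.56 → 47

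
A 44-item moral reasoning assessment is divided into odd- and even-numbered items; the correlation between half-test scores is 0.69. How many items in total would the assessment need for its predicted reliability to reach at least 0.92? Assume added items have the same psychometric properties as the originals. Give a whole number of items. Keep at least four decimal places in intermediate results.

Corrected full-test reliability: r_full = 2 × 0.69 / (1 + 0.69) ≈ 0.8166
n = r_tgt(1 − r_full) / [r_full(1 − r_tgt)] = 0.92 × 0.1834 / (0.8166 × 0.08) ≈ 2.5828
Items = 2.5828 × 44 ≈ 113.64 → 114

114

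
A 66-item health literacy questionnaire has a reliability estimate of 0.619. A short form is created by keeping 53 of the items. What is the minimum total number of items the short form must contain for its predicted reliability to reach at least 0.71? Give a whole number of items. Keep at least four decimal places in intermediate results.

100

First, r for the 53-item form: n = 53/66 = 0.8030, so r_53 = 0.8030·0.619/(1 + (0.8030 − 1)·0.619) = 0.5661
Length factor from the short form to reach 0.71: n' = 0.71(1 − 0.5661) / [0.5661(1 − 0.71)] ≈ 1.8765
Total items = 1.8765 × 53 = 99.45, rounded up to 100.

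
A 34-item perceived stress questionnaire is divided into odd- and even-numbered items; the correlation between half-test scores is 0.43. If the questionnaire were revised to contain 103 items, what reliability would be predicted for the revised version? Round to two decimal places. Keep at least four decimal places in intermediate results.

First correct the split-half correlation to full-test reliability: r_full = 2 × 0.43 / (1 + 0.43) ≈ 0.6014
Length factor from 34 to 103 items: n = 103/34 = 3.0294
r_new = n·r_full / (1 + (n − 1)·r_full) = 1.8219 / 2.2205 ≈ 0.8205

0.82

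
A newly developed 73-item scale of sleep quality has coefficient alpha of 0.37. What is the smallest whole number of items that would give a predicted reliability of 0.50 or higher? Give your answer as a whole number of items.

125

Invert Spearman-Brown to solve for n:
n = r_target (1 − r_old) / [ r_old (1 − r_target) ]
n = [0.50 × 0.63] / [0.37 × 0.50]
n = 0.3150 / 0.1850 ≈ 1.7027
Items needed = n × 73 = 1.7027 × 73 ≈ 124.30 → round up to 125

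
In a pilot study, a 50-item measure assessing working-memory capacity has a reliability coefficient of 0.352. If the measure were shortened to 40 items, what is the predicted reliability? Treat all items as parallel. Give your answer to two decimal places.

0.30

Length ratio n = 40/50 = 0.8
Spearman-Brown: r_new = n·r / (1 + (n − 1)·r)
r_new = 0.8·0.352 / [1 + (0.8 − 1)·0.352]
     = 0.2816 / 0.9296 = 0.3029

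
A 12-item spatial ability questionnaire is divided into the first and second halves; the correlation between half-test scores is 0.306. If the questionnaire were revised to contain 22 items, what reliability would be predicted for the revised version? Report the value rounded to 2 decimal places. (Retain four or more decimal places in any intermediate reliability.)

Full-test reliability from the split-half r: r_full = 2(0.306)/(1 + 0.306) = 0.4686
Length factor from 12 to 22 items: n = 22/12 = 1.8333
r_new = n·r_full / (1 + (n − 1)·r_full) = 0.8591 / 1.3905 ≈ 0.6178

0.62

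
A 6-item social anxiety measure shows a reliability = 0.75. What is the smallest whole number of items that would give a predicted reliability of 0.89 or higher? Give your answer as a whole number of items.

Rearranging the Spearman-Brown formula for n,
n = r_target (1 − r_old) / [ r_old (1 − r_target) ]
n = 0.89 × (1 − 0.75) / [ 0.75 × (1 − 0.89) ]
n = 0.2225 / 0.0825 ≈ 2.6970
Items needed = n × 6 = 2.6970 × 6 ≈ 16.18 → round up to 17

17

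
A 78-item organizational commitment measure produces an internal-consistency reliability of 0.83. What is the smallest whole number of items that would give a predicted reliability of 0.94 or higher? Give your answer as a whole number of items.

251

n = 0.94(1 − 0.83) / [0.83(1 − 0.94)]
n = 0.1598 / 0.0498 ≈ 3.2088
Items needed = n × 78 = 3.2088 × 78 ≈ 250.29 → round up to 251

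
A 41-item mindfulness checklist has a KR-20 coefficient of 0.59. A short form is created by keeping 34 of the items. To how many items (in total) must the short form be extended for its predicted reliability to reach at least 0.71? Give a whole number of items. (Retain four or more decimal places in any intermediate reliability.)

70

Short-form reliability: n = 34/41 = 0.8293; r_34 = n·r/(1+(n−1)r) ≈ 0.5441
Length factor from the short form to reach 0.71: n' = 0.71(1 − 0.5441) / [0.5441(1 − 0.71)] ≈ 2.0514
Items = 2.0514 × 34 ≈ 69.75 → 70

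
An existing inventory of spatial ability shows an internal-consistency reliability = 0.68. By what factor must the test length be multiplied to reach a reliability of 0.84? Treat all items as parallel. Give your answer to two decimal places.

2.47

n = 0.84 × (1 − 0.68) / [ 0.68 × (1 − 0.84) ]
  = 0.2688 / 0.1088 = 2.4706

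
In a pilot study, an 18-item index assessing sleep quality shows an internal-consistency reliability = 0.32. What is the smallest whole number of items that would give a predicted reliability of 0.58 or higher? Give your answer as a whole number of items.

n = [0.58 × 0.68] / [0.32 × 0.42]
  = 0.3944 / 0.1344 = 2.9345
2.9345 × 18 = 52.82 → 53 items

53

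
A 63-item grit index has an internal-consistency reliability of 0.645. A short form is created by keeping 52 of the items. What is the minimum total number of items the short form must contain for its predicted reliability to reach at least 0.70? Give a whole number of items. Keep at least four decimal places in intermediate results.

81

Short-form reliability: n = 52/63 = 0.8254; r_52 = n·r/(1+(n−1)r) ≈ 0.5999
Length factor from the short form to reach 0.70: n' = 0.70(1 − 0.5999) / [0.5999(1 − 0.70)] ≈ 1.5562
Total items = 1.5562 × 52 = 80.92, rounded up to 81.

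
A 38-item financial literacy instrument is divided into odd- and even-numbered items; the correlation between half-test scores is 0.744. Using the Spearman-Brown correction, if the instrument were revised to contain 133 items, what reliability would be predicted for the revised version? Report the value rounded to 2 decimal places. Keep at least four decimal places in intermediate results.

0.95

Full-test reliability from the split-half r: r_full = 2(0.744)/(1 + 0.744) = 0.8532
Then adjust to 133 items: n = 133/38 = 3.5000
r_new = n·r_full / (1 + (n − 1)·r_full) = 2.9862 / 3.1330 ≈ 0.9531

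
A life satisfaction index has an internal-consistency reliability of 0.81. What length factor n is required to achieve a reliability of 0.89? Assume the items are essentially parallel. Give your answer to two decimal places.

1.90

n = 0.89(1 − 0.81) / [0.81(1 − 0.89)]
n = 0.1691 / 0.0891 ≈ 1.8979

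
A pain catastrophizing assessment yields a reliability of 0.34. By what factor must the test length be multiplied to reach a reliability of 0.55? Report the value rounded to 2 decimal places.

n = [0.55 × 0.66] / [0.34 × 0.45]
n = 0.3630 / 0.1530 ≈ 2.3725

2.37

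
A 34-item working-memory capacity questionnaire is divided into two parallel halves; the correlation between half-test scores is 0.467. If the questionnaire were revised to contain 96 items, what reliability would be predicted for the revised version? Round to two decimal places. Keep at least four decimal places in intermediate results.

Spearman-Brown correction (n = 2): r_full = 2·0.467/(1 + 0.467) = 0.6367
Then adjust to 96 items: n = 96/34 = 2.8235
r_new = n·r_full / (1 + (n − 1)·r_full) = 1.7977 / 2.1610 ≈ 0.8319

0.83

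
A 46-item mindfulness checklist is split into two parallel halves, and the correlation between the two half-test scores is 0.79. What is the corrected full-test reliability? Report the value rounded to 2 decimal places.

0.88

Each half is half the length of the full test, so the full test is n = 2 times a half.
r_full = 2r_hh / (1 + r_hh) = 2 × 0.79 / (1 + 0.79)
       = 1.5800 / 1.7900 = 0.8827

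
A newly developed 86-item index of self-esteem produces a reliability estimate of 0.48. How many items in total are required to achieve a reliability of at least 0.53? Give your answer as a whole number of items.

106

Invert Spearman-Brown to solve for n:
n = r*(1 − r) / [ r (1 − r*) ]
n = 0.53(1 − 0.48) / [0.48(1 − 0.53)]
n = 0.2756 / 0.2256 ≈ 1.2216
Items needed = n × 86 = 1.2216 × 86 ≈ 105.06 → round up to 106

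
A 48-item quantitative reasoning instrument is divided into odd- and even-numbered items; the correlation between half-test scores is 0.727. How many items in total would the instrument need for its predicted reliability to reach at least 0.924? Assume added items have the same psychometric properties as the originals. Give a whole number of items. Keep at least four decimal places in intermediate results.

110

Corrected full-test reliability: r_full = 2 × 0.727 / (1 + 0.727) ≈ 0.8419
Solve Spearman-Brown for n: n = 0.924(1 − 0.8419) / [0.8419(1 − 0.924)] = 2.2831
Required items = 2.2831 × 48 = 109.59, so 110 items.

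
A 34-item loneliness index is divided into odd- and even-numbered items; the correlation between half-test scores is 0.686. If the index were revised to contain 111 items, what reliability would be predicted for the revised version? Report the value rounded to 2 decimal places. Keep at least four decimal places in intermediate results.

Full-test reliability from the split-half r: r_full = 2(0.686)/(1 + 0.686) = 0.8138
Length factor from 34 to 111 items: n = 111/34 = 3.2647
r_new = n·r_full / (1 + (n − 1)·r_full) = 2.6568 / 2.8430 ≈ 0.9345

0.93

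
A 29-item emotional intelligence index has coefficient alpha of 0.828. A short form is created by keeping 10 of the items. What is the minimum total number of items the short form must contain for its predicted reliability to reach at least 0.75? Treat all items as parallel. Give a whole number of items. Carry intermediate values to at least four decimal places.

Short-form reliability: n = 10/29 = 0.3448; r_10 = n·r/(1+(n−1)r) ≈ 0.6240
Length factor from the short form to reach 0.75: n' = 0.75(1 − 0.6240) / [0.6240(1 − 0.75)] ≈ 1.8077
Total items = 1.8077 × 10 = 18.08, rounded up to 19.

19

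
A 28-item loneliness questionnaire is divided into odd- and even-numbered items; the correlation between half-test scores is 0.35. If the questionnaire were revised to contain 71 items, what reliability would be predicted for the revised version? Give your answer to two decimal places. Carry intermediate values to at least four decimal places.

Full-test reliability from the split-half r: r_full = 2(0.35)/(1 + 0.35) = 0.5185
Then adjust to 71 items: n = 71/28 = 2.5357
r_new = n·r_full / (1 + (n − 1)·r_full) = 1.3148 / 1.7963 ≈ 0.7319

0.73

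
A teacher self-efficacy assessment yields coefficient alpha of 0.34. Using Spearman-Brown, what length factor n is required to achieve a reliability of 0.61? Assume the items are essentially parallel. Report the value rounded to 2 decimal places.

Rearranging the Spearman-Brown formula for n,
n = r*(1 − r) / [ r (1 − r*) ]
n = 0.61 × (1 − 0.34) / [ 0.34 × (1 − 0.61) ]
  = 0.4026 / 0.1326 = 3.0362

3.04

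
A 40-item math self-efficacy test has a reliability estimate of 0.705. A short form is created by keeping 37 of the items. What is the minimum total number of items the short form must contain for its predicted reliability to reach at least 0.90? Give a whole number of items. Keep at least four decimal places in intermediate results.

Short-form reliability: n = 37/40 = 0.9250; r_37 = n·r/(1+(n−1)r) ≈ 0.6885
Length factor from the short form to reach 0.90: n' = 0.90(1 − 0.6885) / [0.6885(1 − 0.90)] ≈ 4.0719
Items = 4.0719 × 37 ≈ 150.66 → 151

151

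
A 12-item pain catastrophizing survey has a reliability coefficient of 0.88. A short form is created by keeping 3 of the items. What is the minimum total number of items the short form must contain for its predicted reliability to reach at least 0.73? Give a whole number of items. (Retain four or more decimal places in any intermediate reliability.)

First, r for the 3-item form: n = 3/12 = 0.2500, so r_3 = 0.2500·0.88/(1 + (0.2500 − 1)·0.88) = 0.6471
Then solve for n' with r_old = 0.6471, r_target = 0.73: n' = 0.73(1 − 0.6471)/[0.6471(1 − 0.73)] = 1.4745
Items = 1.4745 × 3 ≈ 4.42 → 5

5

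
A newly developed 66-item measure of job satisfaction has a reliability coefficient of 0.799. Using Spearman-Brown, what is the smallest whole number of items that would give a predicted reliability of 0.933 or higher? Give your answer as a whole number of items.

232

n = [0.933 × 0.201] / [0.799 × 0.067]
  = 0.187533 / 0.053533 = 3.5031
So the test needs 3.5031 × 66 ≈ 231.20 items; rounding up, 232.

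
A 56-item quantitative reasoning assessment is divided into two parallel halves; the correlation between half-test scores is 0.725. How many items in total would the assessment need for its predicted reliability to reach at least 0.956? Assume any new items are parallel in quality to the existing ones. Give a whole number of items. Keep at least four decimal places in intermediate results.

r_full = 2(0.725)/(1 + 0.725) = 0.8406
n = r_tgt(1 − r_full) / [r_full(1 − r_tgt)] = 0.956 × 0.1594 / (0.8406 × 0.044) ≈ 4.1201
Items = 4.1201 × 56 ≈ 230.73 → 231

231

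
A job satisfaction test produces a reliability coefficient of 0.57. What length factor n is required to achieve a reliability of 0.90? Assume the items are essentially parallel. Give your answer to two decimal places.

6.79

n = [0.90 × 0.43] / [0.57 × 0.10]
n = 0.3870 / 0.0570 ≈ 6.7895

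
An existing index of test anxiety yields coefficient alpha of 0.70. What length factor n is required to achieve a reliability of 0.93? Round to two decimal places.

Spearman-Brown solved for the length factor n:
n = r*(1 − r) / [ r (1 − r*) ]
n = 0.93 × (1 − 0.70) / [ 0.70 × (1 − 0.93) ]
n = 0.2790 / 0.0490 ≈ 5.6939

5.69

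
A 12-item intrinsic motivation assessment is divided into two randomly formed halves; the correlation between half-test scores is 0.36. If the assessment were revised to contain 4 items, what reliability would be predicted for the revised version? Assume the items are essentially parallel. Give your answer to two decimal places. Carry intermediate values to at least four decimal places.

0.27

Spearman-Brown correction (n = 2): r_full = 2·0.36/(1 + 0.36) = 0.5294
Then adjust to 4 items: n = 4/12 = 0.3333
r_new = n·r_full / (1 + (n − 1)·r_full) = 0.1764 / 0.6470 ≈ 0.2726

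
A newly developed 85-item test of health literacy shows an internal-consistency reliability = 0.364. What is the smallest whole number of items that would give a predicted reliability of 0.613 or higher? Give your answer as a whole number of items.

236

Spearman-Brown solved for the length factor n:
n = r*(1 − r) / [ r (1 − r*) ]
n = [0.613 × 0.636] / [0.364 × 0.387]
n = 0.389868 / 0.140868 ≈ 2.7676
So the test needs 2.7676 × 85 ≈ 235.25 items; rounding up, 236.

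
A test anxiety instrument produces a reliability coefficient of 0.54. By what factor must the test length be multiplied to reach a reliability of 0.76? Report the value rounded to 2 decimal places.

Rearranging the Spearman-Brown formula for n,
n = r_target (1 − r_old) / [ r_old (1 − r_target) ]
n = 0.76 × (1 − 0.54) / [ 0.54 × (1 − 0.76) ]
n = 0.3496 / 0.1296 ≈ 2.6975

2.70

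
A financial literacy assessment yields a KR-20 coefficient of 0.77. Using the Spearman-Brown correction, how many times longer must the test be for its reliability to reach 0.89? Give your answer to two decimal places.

Spearman-Brown solved for the length factor n:
n = r*(1 − r) / [ r (1 − r*) ]
n = 0.89(1 − 0.77) / [0.77(1 − 0.89)]
n = 0.2047 / 0.0847 ≈ 2.4168

2.42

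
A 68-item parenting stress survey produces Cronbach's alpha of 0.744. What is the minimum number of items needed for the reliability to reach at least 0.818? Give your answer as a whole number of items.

106

Rearranging the Spearman-Brown formula for n,
n = r*(1 − r) / [ r (1 − r*) ]
n = 0.818(1 − 0.744) / [0.744(1 − 0.818)]
n = 0.209408 / 0.135408 ≈ 1.5465
1.5465 × 68 = 105.16 → 106 items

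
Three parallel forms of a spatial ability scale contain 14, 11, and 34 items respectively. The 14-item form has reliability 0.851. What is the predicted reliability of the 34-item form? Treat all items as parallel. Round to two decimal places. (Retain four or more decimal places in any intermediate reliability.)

Only the ratio of lengths matters: n = 34/14 = 2.4286
r_{34} = n·r / (1 + (n − 1)·r) = 2.0667 / 2.2157 ≈ 0.9328

0.93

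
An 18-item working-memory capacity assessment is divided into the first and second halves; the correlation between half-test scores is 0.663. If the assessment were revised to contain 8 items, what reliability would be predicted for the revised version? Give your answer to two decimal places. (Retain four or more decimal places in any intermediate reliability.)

Full-test reliability from the split-half r: r_full = 2(0.663)/(1 + 0.663) = 0.7974
Length factor from 18 to 8 items: n = 8/18 = 0.4444
r_new = n·r_full / (1 + (n − 1)·r_full) = 0.3544 / 0.5570 ≈ 0.6363

0.64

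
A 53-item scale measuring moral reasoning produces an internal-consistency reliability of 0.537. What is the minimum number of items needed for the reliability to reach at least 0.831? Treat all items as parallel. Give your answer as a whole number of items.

225

Invert Spearman-Brown to solve for n:
n = r*(1 − r) / [ r (1 − r*) ]
n = [0.831 × 0.463] / [0.537 × 0.169]
  = 0.384753 / 0.090753 = 4.2396
So the test needs 4.2396 × 53 ≈ 224.70 items; rounding up, 225.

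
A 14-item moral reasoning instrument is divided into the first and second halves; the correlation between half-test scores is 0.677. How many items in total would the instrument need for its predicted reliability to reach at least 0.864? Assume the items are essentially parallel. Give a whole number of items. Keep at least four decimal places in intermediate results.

22

r_full = 2(0.677)/(1 + 0.677) = 0.8074
Solve Spearman-Brown for n: n = 0.864(1 − 0.8074) / [0.8074(1 − 0.864)] = 1.5155
Required items = 1.5155 × 14 = 21.22, so 22 items.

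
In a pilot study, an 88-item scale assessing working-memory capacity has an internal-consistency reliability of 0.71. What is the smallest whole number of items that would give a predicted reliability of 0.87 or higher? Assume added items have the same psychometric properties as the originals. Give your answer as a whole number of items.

241

Invert Spearman-Brown to solve for n:
n = r*(1 − r) / [ r (1 − r*) ]
n = 0.87 × (1 − 0.71) / [ 0.71 × (1 − 0.87) ]
n = 0.2523 / 0.0923 ≈ 2.7335
So the test needs 2.7335 × 88 ≈ 240.55 items; rounding up, 241.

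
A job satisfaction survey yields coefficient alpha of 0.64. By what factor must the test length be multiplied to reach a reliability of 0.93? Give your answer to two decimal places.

7.47

Rearranging the Spearman-Brown formula for n,
n = r_target (1 − r_old) / [ r_old (1 − r_target) ]
n = [0.93 × 0.36] / [0.64 × 0.07]
  = 0.3348 / 0.0448 = 7.4732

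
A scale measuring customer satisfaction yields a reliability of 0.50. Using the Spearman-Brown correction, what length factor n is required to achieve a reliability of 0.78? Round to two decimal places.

Rearranging the Spearman-Brown formula for n,
n = r*(1 − r) / [ r (1 − r*) ]
n = 0.78(1 − 0.50) / [0.50(1 − 0.78)]
  = 0.3900 / 0.1100 = 3.5455

3.55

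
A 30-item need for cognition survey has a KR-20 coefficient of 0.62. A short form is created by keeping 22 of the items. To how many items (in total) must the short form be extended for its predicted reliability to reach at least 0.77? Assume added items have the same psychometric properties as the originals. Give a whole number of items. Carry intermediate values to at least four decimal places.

62

First, r for the 22-item form: n = 22/30 = 0.7333, so r_22 = 0.7333·0.62/(1 + (0.7333 − 1)·0.62) = 0.5447
Length factor from the short form to reach 0.77: n' = 0.77(1 − 0.5447) / [0.5447(1 − 0.77)] ≈ 2.7984
Items = 2.7984 × 22 ≈ 61.56 → 62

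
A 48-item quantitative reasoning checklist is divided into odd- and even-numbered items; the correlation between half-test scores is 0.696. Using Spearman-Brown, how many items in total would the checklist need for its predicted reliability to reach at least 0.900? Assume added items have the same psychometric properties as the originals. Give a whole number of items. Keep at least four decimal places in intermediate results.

95

Corrected full-test reliability: r_full = 2 × 0.696 / (1 + 0.696) ≈ 0.8208
Solve Spearman-Brown for n: n = 0.900(1 − 0.8208) / [0.8208(1 − 0.900)] = 1.9649
Required items = 1.9649 × 48 = 94.32, so 95 items.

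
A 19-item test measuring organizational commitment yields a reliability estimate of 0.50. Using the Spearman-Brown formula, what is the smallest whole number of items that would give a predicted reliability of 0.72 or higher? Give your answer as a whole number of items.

49

Rearranging the Spearman-Brown formula for n,
n = r_target (1 − r_old) / [ r_old (1 − r_target) ]
n = 0.72(1 − 0.50) / [0.50(1 − 0.72)]
  = 0.3600 / 0.1400 = 2.5714
2.5714 × 19 = 48.86 → 49 items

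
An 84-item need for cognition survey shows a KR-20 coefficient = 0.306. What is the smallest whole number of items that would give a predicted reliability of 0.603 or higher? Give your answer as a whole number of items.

Spearman-Brown solved for the length factor n:
n = r*(1 − r) / [ r (1 − r*) ]
n = [0.603 × 0.694] / [0.306 × 0.397]
n = 0.418482 / 0.121482 ≈ 3.4448
So the test needs 3.4448 × 84 ≈ 289.36 items; rounding up, 290.

290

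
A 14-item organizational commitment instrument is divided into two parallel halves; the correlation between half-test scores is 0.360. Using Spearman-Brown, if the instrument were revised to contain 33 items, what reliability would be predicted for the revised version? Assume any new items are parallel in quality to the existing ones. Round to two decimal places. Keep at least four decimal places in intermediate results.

0.73

First correct the split-half correlation to full-test reliability: r_full = 2 × 0.360 / (1 + 0.360) ≈ 0.5294
Then adjust to 33 items: n = 33/14 = 2.3571
r_new = n·r_full / (1 + (n − 1)·r_full) = 1.2478 / 1.7184 ≈ 0.7261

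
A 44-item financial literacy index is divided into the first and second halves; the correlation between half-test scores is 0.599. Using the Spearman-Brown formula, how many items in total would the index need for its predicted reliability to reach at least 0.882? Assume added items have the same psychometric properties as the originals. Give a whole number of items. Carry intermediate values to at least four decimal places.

r_full = 2(0.599)/(1 + 0.599) = 0.7492
Solve Spearman-Brown for n: n = 0.882(1 − 0.7492) / [0.7492(1 − 0.882)] = 2.5022
Items = 2.5022 × 44 ≈ 110.10 → 111

111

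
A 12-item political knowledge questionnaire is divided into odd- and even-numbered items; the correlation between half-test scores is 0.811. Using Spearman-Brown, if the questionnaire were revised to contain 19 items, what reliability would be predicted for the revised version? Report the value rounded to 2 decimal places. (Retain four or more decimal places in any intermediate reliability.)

First correct the split-half correlation to full-test reliability: r_full = 2 × 0.811 / (1 + 0.811) ≈ 0.8956
Then adjust to 19 items: n = 19/12 = 1.5833
r_new = n·r_full / (1 + (n − 1)·r_full) = 1.4180 / 1.5224 ≈ 0.9314

0.93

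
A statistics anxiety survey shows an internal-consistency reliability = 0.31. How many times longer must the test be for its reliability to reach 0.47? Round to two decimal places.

1.97

Invert Spearman-Brown to solve for n:
n = r_target (1 − r_old) / [ r_old (1 − r_target) ]
n = [0.47 × 0.69] / [0.31 × 0.53]
n = 0.3243 / 0.1643 ≈ 1.9738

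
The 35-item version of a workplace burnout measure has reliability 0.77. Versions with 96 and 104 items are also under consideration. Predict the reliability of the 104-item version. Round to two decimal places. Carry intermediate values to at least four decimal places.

Only the ratio of lengths matters: n = 104/35 = 2.9714
r_{104} = n·r / (1 + (n − 1)·r) = 2.2880 / 2.5180 ≈ 0.9087

0.91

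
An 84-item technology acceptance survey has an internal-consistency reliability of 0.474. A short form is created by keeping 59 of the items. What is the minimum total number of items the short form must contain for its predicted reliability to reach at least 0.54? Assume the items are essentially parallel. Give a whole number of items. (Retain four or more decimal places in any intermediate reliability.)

First, r for the 59-item form: n = 59/84 = 0.7024, so r_59 = 0.7024·0.474/(1 + (0.7024 − 1)·0.474) = 0.3876
Then solve for n' with r_old = 0.3876, r_target = 0.54: n' = 0.54(1 − 0.3876)/[0.3876(1 − 0.54)] = 1.8548
Items = 1.8548 × 59 ≈ 109.43 → 110

110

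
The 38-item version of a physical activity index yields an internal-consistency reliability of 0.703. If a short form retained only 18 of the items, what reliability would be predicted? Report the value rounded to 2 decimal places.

The new length is 18/38 = 0.4737 times the old.
r_new = 0.4737·0.703 / [1 + (0.4737 − 1)·0.703]
r_new = 0.3330 / 0.6300 ≈ 0.5286

0.53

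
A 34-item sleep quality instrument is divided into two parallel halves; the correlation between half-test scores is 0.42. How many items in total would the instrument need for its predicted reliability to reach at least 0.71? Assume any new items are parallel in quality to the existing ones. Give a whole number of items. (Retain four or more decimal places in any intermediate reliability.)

58

Corrected full-test reliability: r_full = 2 × 0.42 / (1 + 0.42) ≈ 0.5915
Solve Spearman-Brown for n: n = 0.71(1 − 0.5915) / [0.5915(1 − 0.71)] = 1.6908
Items = 1.6908 × 34 ≈ 57.49 → 58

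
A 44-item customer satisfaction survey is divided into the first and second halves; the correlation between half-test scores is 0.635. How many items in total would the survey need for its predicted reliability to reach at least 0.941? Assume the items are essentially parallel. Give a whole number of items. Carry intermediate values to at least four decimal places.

202

Corrected full-test reliability: r_full = 2 × 0.635 / (1 + 0.635) ≈ 0.7768
n = r_tgt(1 − r_full) / [r_full(1 − r_tgt)] = 0.941 × 0.2232 / (0.7768 × 0.059) ≈ 4.5827
Required items = 4.5827 × 44 = 201.64, so 202 items.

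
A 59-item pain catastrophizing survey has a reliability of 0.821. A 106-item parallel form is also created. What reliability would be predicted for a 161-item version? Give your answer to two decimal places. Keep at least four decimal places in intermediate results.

Only the ratio of lengths matters: n = 161/59 = 2.7288
r_{161} = n·r / (1 + (n − 1)·r) = 2.2403 / 2.4193 ≈ 0.9260

0.93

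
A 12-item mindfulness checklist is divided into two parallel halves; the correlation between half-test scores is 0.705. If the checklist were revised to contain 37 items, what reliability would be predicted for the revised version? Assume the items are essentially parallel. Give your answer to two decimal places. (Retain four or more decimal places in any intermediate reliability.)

0.94

Full-test reliability from the split-half r: r_full = 2(0.705)/(1 + 0.705) = 0.8270
Length factor from 12 to 37 items: n = 37/12 = 3.0833
r_new = n·r_full / (1 + (n − 1)·r_full) = 2.5499 / 2.7229 ≈ 0.9365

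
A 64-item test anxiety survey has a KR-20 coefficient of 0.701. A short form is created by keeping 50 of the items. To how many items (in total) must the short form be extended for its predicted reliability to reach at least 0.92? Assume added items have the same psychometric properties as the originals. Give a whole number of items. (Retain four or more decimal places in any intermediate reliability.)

314

Short-form reliability: n = 50/64 = 0.7812; r_50 = n·r/(1+(n−1)r) ≈ 0.6468
Then solve for n' with r_old = 0.6468, r_target = 0.92: n' = 0.92(1 − 0.6468)/[0.6468(1 − 0.92)] = 6.2798
Items = 6.2798 × 50 ≈ 313.99 → 314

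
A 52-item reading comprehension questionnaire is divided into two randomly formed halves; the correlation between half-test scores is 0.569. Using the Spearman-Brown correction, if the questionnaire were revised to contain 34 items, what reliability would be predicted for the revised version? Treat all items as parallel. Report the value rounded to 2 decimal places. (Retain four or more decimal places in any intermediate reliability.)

0.63

First correct the split-half correlation to full-test reliability: r_full = 2 × 0.569 / (1 + 0.569) ≈ 0.7253
Length factor from 52 to 34 items: n = 34/52 = 0.6538
r_new = n·r_full / (1 + (n − 1)·r_full) = 0.4742 / 0.7489 ≈ 0.6332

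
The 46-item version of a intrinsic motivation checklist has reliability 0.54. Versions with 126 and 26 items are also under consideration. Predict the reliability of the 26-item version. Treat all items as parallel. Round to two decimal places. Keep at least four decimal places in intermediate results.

Only the ratio of lengths matters: n = 26/46 = 0.5652
r_{26} = n·r / (1 + (n − 1)·r) = 0.3052 / 0.7652 ≈ 0.3988

0.40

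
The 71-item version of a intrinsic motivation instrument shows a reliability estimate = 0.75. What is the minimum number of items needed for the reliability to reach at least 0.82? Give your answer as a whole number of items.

108

Invert Spearman-Brown to solve for n:
n = r*(1 − r) / [ r (1 − r*) ]
n = 0.82(1 − 0.75) / [0.75(1 − 0.82)]
  = 0.2050 / 0.1350 = 1.5185
1.5185 × 71 = 107.81 → 108 items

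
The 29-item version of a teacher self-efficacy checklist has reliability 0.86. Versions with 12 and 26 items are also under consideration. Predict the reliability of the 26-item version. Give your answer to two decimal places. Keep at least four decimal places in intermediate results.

0.85

Only the ratio of lengths matters: n = 26/29 = 0.8966
r_{26} = n·r / (1 + (n − 1)·r) = 0.7711 / 0.9111 ≈ 0.8463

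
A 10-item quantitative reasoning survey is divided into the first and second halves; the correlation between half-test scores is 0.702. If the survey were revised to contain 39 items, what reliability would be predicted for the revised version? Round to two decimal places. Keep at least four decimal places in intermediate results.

Full-test reliability from the split-half r: r_full = 2(0.702)/(1 + 0.702) = 0.8249
Then adjust to 39 items: n = 39/10 = 3.9000
r_new = n·r_full / (1 + (n − 1)·r_full) = 3.2171 / 3.3922 ≈ 0.9484

0.95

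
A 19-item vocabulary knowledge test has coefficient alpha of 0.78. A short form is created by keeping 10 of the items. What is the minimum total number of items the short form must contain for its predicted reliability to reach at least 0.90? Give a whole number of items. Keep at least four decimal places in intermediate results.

Short-form reliability: n = 10/19 = 0.5263; r_10 = n·r/(1+(n−1)r) ≈ 0.6511
Then solve for n' with r_old = 0.6511, r_target = 0.90: n' = 0.90(1 − 0.6511)/[0.6511(1 − 0.90)] = 4.8228
Total items = 4.8228 × 10 = 48.23, rounded up to 49.

49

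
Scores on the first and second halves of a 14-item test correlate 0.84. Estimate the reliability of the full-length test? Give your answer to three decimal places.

Each half is half the length of the full test, so the full test is n = 2 times a half.
r_full = 2(0.84) / (1 + 0.84)
r_full = 1.6800 / 1.8400 ≈ 0.9130

0.913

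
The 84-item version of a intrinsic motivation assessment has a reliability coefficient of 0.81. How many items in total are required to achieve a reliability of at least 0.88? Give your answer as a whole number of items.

145

Rearranging the Spearman-Brown formula for n,
n = r*(1 − r) / [ r (1 − r*) ]
n = 0.88(1 − 0.81) / [0.81(1 − 0.88)]
  = 0.1672 / 0.0972 = 1.7202
1.7202 × 84 = 144.50 → 145 items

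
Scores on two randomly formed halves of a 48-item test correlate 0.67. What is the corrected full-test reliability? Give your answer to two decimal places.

The full test is twice the length of either half (n = 2).
r_full = 2(0.67) / (1 + 0.67)
r_full = 1.3400 / 1.6700 ≈ 0.8024

0.80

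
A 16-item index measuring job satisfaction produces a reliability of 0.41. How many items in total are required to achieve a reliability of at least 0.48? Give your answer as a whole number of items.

22

Spearman-Brown solved for the length factor n:
n = r_target (1 − r_old) / [ r_old (1 − r_target) ]
n = 0.48(1 − 0.41) / [0.41(1 − 0.48)]
  = 0.2832 / 0.2132 = 1.3283
1.3283 × 16 = 21.25 → 22 items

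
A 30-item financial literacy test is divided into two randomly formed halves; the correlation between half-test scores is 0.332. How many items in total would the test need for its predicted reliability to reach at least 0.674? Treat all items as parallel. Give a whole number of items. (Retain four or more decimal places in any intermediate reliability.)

63

Corrected full-test reliability: r_full = 2 × 0.332 / (1 + 0.332) ≈ 0.4985
n = r_tgt(1 − r_full) / [r_full(1 − r_tgt)] = 0.674 × 0.5015 / (0.4985 × 0.326) ≈ 2.0799
Required items = 2.0799 × 30 = 62.40, so 63 items.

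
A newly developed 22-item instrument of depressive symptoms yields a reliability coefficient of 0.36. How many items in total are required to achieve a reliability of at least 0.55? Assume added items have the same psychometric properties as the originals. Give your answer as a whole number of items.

48

Rearranging the Spearman-Brown formula for n,
n = r*(1 − r) / [ r (1 − r*) ]
n = [0.55 × 0.64] / [0.36 × 0.45]
n = 0.3520 / 0.1620 ≈ 2.1728
So the test needs 2.1728 × 22 ≈ 47.80 items; rounding up, 48.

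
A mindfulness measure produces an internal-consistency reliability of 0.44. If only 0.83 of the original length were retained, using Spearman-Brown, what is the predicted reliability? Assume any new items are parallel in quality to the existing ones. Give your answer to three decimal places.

r_new = 0.83·0.44 / [1 + (0.83 − 1)·0.44]
     = 0.3652 / 0.9252 = 0.3947

0.395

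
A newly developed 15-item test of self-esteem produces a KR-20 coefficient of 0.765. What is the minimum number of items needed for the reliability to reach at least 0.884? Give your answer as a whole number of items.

36

n = 0.884(1 − 0.765) / [0.765(1 − 0.884)]
n = 0.207740 / 0.088740 ≈ 2.3410
Items needed = n × 15 = 2.3410 × 15 ≈ 35.12 → round up to 36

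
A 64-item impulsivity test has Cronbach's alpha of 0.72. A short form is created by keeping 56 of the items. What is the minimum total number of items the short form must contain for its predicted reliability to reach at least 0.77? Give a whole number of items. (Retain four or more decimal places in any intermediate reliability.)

Short-form reliability: n = 56/64 = 0.8750; r_56 = n·r/(1+(n−1)r) ≈ 0.6923
Length factor from the short form to reach 0.77: n' = 0.77(1 − 0.6923) / [0.6923(1 − 0.77)] ≈ 1.4880
Items = 1.4880 × 56 ≈ 83.33 → 84

84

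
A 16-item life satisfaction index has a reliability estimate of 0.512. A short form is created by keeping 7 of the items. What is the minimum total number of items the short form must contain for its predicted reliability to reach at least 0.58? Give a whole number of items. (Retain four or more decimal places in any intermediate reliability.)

First, r for the 7-item form: n = 7/16 = 0.4375, so r_7 = 0.4375·0.512/(1 + (0.4375 − 1)·0.512) = 0.3146
Then solve for n' with r_old = 0.3146, r_target = 0.58: n' = 0.58(1 − 0.3146)/[0.3146(1 − 0.58)] = 3.0086
Items = 3.0086 × 7 ≈ 21.06 → 22

22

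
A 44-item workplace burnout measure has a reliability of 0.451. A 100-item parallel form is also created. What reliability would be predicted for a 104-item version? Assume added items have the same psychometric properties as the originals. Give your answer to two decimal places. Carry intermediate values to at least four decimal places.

0.66

The 100-item form is not needed; work directly from the 44-item form with n = 104/44 = 2.3636.
r_{104} = n·r / (1 + (n − 1)·r) = 1.0660 / 1.6150 ≈ 0.6601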